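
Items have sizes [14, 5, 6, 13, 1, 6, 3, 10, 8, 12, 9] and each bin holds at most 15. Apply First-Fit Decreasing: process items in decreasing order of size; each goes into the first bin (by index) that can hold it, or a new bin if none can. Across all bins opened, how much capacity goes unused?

Sorted descending: 14, 13, 12, 10, 9, 8, 6, 6, 5, 3, 1.
bin 1: place 14, 1 left
bin 2: place 13, 2 left
bin 3: place 12, 3 left
bin 4: place 10, 5 left
bin 5: place 9, 6 left
bin 6: place 8, 7 left
bin 5: place 6, 0 left
bin 6: place 6, 1 left
bin 4: place 5, 0 left
bin 3: place 3, 0 left
bin 1: place 1, 0 left
6 bins × 15 = 90; used 87; unused 3.

3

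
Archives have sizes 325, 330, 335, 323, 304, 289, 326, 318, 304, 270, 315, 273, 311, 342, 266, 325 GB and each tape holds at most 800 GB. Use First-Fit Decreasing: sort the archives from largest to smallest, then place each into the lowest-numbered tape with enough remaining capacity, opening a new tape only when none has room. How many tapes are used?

Sorted descending: 342, 335, 330, 326, 325, 325, 323, 318, 315, 311, 304, 304, 289, 273, 270, 266.
tape 1: place 342 GB, 458 GB left
tape 1: place 335 GB, 123 GB left
tape 2: place 330 GB, 470 GB left
tape 2: place 326 GB, 144 GB left
tape 3: place 325 GB, 475 GB left
tape 3: place 325 GB, 150 GB left
tape 4: place 323 GB, 477 GB left
tape 4: place 318 GB, 159 GB left
tape 5: place 315 GB, 485 GB left
tape 5: place 311 GB, 174 GB left
tape 6: place 304 GB, 496 GB left
tape 6: place 304 GB, 192 GB left
tape 7: place 289 GB, 511 GB left
tape 7: place 273 GB, 238 GB left
tape 8: place 270 GB, 530 GB left
tape 8: place 266 GB, 264 GB left
Final tapes: [342,335] [330,326] [325,325] [323,318] [315,311] [304,304] [289,273] [270,266].

8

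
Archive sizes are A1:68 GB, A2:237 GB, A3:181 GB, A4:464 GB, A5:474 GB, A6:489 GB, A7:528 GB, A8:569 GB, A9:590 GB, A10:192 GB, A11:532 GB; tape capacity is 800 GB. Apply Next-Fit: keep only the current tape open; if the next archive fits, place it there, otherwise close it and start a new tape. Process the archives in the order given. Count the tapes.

Put A1 (68 GB) in tape 1; 732 GB remain.
Put A2 (237 GB) in tape 1; 495 GB remain.
Put A3 (181 GB) in tape 1; 314 GB remain.
Put A4 (464 GB) in tape 2; 336 GB remain.
Put A5 (474 GB) in tape 3; 326 GB remain.
Put A6 (489 GB) in tape 4; 311 GB remain.
Put A7 (528 GB) in tape 5; 272 GB remain.
Put A8 (569 GB) in tape 6; 231 GB remain.
Put A9 (590 GB) in tape 7; 210 GB remain.
Put A10 (192 GB) in tape 7; 18 GB remain.
Put A11 (532 GB) in tape 8; 268 GB remain.
Final tapes: [68,237,181] [464] [474] [489] [528] [569] [590,192] [532].

8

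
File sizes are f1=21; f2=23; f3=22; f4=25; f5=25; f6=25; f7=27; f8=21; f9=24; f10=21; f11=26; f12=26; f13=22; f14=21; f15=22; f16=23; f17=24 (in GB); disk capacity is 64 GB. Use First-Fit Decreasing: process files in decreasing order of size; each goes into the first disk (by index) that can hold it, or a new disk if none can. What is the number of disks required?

Sorted descending: 27, 26, 26, 25, 25, 25, 24, 24, 23, 23, 22, 22, 22, 21, 21, 21, 21.
Put 27 GB in disk 1; 37 GB remain.
Put 26 GB in disk 1; 11 GB remain.
Put 26 GB in disk 2; 38 GB remain.
Put 25 GB in disk 2; 13 GB remain.
Put 25 GB in disk 3; 39 GB remain.
Put 25 GB in disk 3; 14 GB remain.
Put 24 GB in disk 4; 40 GB remain.
Put 24 GB in disk 4; 16 GB remain.
Put 23 GB in disk 5; 41 GB remain.
Put 23 GB in disk 5; 18 GB remain.
Put 22 GB in disk 6; 42 GB remain.
Put 22 GB in disk 6; 20 GB remain.
Put 22 GB in disk 7; 42 GB remain.
Put 21 GB in disk 7; 21 GB remain.
Put 21 GB in disk 7; 0 GB remain.
Put 21 GB in disk 8; 43 GB remain.
Put 21 GB in disk 8; 22 GB remain.
Final disks: [27,26] [26,25] [25,25] [24,24] [23,23] [22,22] [22,21,21] [21,21].

8 disks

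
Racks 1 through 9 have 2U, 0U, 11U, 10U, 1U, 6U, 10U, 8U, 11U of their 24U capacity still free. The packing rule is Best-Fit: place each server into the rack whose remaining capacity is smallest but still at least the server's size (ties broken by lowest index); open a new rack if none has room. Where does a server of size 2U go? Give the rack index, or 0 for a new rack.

1

Racks with room: rack 1 (2U), rack 3 (11U), rack 4 (10U), rack 6 (6U), rack 7 (10U), rack 8 (8U), rack 9 (11U).
Tightest fit is rack 1 with 2U free.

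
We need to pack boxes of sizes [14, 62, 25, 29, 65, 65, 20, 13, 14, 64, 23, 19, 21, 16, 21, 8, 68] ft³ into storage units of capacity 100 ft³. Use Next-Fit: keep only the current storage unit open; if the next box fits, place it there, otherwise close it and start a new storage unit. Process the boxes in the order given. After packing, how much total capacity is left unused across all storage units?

Put 14 ft³ in storage unit 1; 86 ft³ remain.
Put 62 ft³ in storage unit 1; 24 ft³ remain.
Put 25 ft³ in storage unit 2; 75 ft³ remain.
Put 29 ft³ in storage unit 2; 46 ft³ remain.
Put 65 ft³ in storage unit 3; 35 ft³ remain.
Put 65 ft³ in storage unit 4; 35 ft³ remain.
Put 20 ft³ in storage unit 4; 15 ft³ remain.
Put 13 ft³ in storage unit 4; 2 ft³ remain.
Put 14 ft³ in storage unit 5; 86 ft³ remain.
Put 64 ft³ in storage unit 5; 22 ft³ remain.
Put 23 ft³ in storage unit 6; 77 ft³ remain.
Put 19 ft³ in storage unit 6; 58 ft³ remain.
Put 21 ft³ in storage unit 6; 37 ft³ remain.
Put 16 ft³ in storage unit 6; 21 ft³ remain.
Put 21 ft³ in storage unit 6; 0 ft³ remain.
Put 8 ft³ in storage unit 7; 92 ft³ remain.
Put 68 ft³ in storage unit 7; 24 ft³ remain.
7 storage units × 100 ft³ = 700 ft³; used 547 ft³; unused 153 ft³.

153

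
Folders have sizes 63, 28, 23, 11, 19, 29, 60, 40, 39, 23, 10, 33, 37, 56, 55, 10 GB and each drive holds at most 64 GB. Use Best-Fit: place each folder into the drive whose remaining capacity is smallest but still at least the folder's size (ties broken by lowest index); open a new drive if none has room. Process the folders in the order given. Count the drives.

10

drive 1: place 63 GB, 1 GB left
drive 2: place 28 GB, 36 GB left
drive 2: place 23 GB, 13 GB left
drive 2: place 11 GB, 2 GB left
drive 3: place 19 GB, 45 GB left
drive 3: place 29 GB, 16 GB left
drive 4: place 60 GB, 4 GB left
drive 5: place 40 GB, 24 GB left
drive 6: place 39 GB, 25 GB left
drive 5: place 23 GB, 1 GB left
drive 3: place 10 GB, 6 GB left
drive 7: place 33 GB, 31 GB left
drive 8: place 37 GB, 27 GB left
drive 9: place 56 GB, 8 GB left
drive 10: place 55 GB, 9 GB left
drive 6: place 10 GB, 15 GB left
Final drives: [63] [28,23,11] [19,29,10] [60] [40,23] [39,10] [33] [37] [56] [55].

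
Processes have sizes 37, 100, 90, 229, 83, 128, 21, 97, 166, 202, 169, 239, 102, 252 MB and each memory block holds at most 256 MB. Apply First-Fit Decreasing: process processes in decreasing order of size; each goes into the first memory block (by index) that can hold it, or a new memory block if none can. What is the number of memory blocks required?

8

Sorted descending: 252, 239, 229, 202, 169, 166, 128, 102, 100, 97, 90, 83, 37, 21.
Put 252 MB in memory block 1; 4 MB remain.
Put 239 MB in memory block 2; 17 MB remain.
Put 229 MB in memory block 3; 27 MB remain.
Put 202 MB in memory block 4; 54 MB remain.
Put 169 MB in memory block 5; 87 MB remain.
Put 166 MB in memory block 6; 90 MB remain.
Put 128 MB in memory block 7; 128 MB remain.
Put 102 MB in memory block 7; 26 MB remain.
Put 100 MB in memory block 8; 156 MB remain.
Put 97 MB in memory block 8; 59 MB remain.
Put 90 MB in memory block 6; 0 MB remain.
Put 83 MB in memory block 5; 4 MB remain.
Put 37 MB in memory block 4; 17 MB remain.
Put 21 MB in memory block 3; 6 MB remain.
Final memory blocks: [252] [239] [229,21] [202,37] [169,83] [166,90] [128,102] [100,97].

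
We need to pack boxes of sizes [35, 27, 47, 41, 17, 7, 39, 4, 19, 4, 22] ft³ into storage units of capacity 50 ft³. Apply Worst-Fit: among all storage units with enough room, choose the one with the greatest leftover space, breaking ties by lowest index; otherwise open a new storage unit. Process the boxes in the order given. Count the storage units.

6 storage units

storage unit 1: place 35 ft³, 15 ft³ left
storage unit 2: place 27 ft³, 23 ft³ left
storage unit 3: place 47 ft³, 3 ft³ left
storage unit 4: place 41 ft³, 9 ft³ left
storage unit 2: place 17 ft³, 6 ft³ left
storage unit 1: place 7 ft³, 8 ft³ left
storage unit 5: place 39 ft³, 11 ft³ left
storage unit 5: place 4 ft³, 7 ft³ left
storage unit 6: place 19 ft³, 31 ft³ left
storage unit 6: place 4 ft³, 27 ft³ left
storage unit 6: place 22 ft³, 5 ft³ left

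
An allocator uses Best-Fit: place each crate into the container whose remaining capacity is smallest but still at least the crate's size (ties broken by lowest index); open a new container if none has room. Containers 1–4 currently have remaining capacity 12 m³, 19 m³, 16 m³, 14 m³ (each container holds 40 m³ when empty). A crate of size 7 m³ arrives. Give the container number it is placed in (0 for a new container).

Containers with room: container 1 (12 m³), container 2 (19 m³), container 3 (16 m³), container 4 (14 m³).
Tightest fit is container 1 with 12 m³ free.

1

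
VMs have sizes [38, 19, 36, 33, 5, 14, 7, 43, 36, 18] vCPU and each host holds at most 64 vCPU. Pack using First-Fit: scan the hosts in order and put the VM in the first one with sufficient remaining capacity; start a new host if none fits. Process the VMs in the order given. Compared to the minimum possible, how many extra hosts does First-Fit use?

First-Fit: [38,19,5] [36,14,7] [33,18] [43] [36] → 5 hosts.
5 VMs exceed 32 vCPU (half the capacity), and no two of those can share a host, so at least 5 hosts are needed.
So 5 is already optimal.

0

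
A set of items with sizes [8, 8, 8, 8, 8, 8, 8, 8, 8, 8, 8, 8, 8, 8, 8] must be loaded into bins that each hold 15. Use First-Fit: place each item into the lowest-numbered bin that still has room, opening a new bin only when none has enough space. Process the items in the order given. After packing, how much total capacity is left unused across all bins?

105

bin 1: place 8, 7 left
bin 2: place 8, 7 left
bin 3: place 8, 7 left
bin 4: place 8, 7 left
bin 5: place 8, 7 left
bin 6: place 8, 7 left
bin 7: place 8, 7 left
bin 8: place 8, 7 left
bin 9: place 8, 7 left
bin 10: place 8, 7 left
bin 11: place 8, 7 left
bin 12: place 8, 7 left
bin 13: place 8, 7 left
bin 14: place 8, 7 left
bin 15: place 8, 7 left
15 bins × 15 = 225; used 120; unused 105.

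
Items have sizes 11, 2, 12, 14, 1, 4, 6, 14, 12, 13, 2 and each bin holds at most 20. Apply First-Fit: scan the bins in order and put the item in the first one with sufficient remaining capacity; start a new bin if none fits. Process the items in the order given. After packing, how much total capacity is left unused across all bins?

bin 1: place 11, 9 left
bin 1: place 2, 7 left
bin 2: place 12, 8 left
bin 3: place 14, 6 left
bin 1: place 1, 6 left
bin 1: place 4, 2 left
bin 2: place 6, 2 left
bin 4: place 14, 6 left
bin 5: place 12, 8 left
bin 6: place 13, 7 left
bin 1: place 2, 0 left
6 bins × 20 = 120; used 91; unused 29.

29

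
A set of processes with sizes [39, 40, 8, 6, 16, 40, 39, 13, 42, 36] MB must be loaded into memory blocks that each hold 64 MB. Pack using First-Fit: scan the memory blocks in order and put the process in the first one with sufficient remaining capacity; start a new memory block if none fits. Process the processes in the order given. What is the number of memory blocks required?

6

memory block 1: place 39 MB, 25 MB left
memory block 2: place 40 MB, 24 MB left
memory block 1: place 8 MB, 17 MB left
memory block 1: place 6 MB, 11 MB left
memory block 2: place 16 MB, 8 MB left
memory block 3: place 40 MB, 24 MB left
memory block 4: place 39 MB, 25 MB left
memory block 3: place 13 MB, 11 MB left
memory block 5: place 42 MB, 22 MB left
memory block 6: place 36 MB, 28 MB left
Final memory blocks: [39,8,6] [40,16] [40,13] [39] [42] [36].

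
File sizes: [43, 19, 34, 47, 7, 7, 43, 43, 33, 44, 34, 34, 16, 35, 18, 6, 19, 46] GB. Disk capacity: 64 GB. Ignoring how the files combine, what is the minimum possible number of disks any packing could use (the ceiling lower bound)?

Total size = 43 + 19 + 34 + 47 + 7 + 7 + 43 + 43 + 33 + 44 + 34 + 34 + 16 + 35 + 18 + 6 + 19 + 46 = 528 GB.
⌈528 / 64⌉ = 9.

9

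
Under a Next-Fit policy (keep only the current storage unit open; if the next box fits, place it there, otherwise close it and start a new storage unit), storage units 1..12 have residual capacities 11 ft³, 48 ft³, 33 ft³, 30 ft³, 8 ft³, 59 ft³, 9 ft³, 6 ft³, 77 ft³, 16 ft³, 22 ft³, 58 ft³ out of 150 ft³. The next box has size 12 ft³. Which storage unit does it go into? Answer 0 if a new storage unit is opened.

12

Next-Fit only looks at storage unit 12, which has 58 ft³ free.
12 ft³ fits there.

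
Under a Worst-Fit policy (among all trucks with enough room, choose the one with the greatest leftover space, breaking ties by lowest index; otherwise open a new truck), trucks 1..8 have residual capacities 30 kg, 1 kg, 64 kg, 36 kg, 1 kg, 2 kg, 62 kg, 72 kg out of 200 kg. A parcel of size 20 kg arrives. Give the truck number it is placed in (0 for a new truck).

8

Trucks with room: truck 1 (30 kg), truck 3 (64 kg), truck 4 (36 kg), truck 7 (62 kg), truck 8 (72 kg).
Most room is truck 8 with 72 kg free.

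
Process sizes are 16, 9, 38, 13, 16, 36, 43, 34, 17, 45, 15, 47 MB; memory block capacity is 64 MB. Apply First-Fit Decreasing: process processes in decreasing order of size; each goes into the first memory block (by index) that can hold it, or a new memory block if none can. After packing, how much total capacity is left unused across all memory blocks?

Sorted descending: 47, 45, 43, 38, 36, 34, 17, 16, 16, 15, 13, 9.
Put 47 MB in memory block 1; 17 MB remain.
Put 45 MB in memory block 2; 19 MB remain.
Put 43 MB in memory block 3; 21 MB remain.
Put 38 MB in memory block 4; 26 MB remain.
Put 36 MB in memory block 5; 28 MB remain.
Put 34 MB in memory block 6; 30 MB remain.
Put 17 MB in memory block 1; 0 MB remain.
Put 16 MB in memory block 2; 3 MB remain.
Put 16 MB in memory block 3; 5 MB remain.
Put 15 MB in memory block 4; 11 MB remain.
Put 13 MB in memory block 5; 15 MB remain.
Put 9 MB in memory block 4; 2 MB remain.
6 memory blocks × 64 MB = 384 MB; used 329 MB; unused 55 MB.

55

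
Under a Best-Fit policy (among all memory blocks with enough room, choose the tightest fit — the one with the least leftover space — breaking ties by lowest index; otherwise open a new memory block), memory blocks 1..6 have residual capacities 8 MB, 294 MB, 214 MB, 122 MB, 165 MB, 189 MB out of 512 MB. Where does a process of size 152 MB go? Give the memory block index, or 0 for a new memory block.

5

Memory blocks with room: memory block 2 (294 MB), memory block 3 (214 MB), memory block 5 (165 MB), memory block 6 (189 MB).
Tightest fit is memory block 5 with 165 MB free.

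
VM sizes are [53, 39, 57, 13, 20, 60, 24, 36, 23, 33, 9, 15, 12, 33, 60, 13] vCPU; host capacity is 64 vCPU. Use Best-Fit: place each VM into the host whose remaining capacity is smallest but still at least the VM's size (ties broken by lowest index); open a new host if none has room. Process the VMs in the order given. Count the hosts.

53 vCPU → host 1 (remaining 11 vCPU)
39 vCPU → host 2 (remaining 25 vCPU)
57 vCPU → host 3 (remaining 7 vCPU)
13 vCPU → host 2 (remaining 12 vCPU)
20 vCPU → host 4 (remaining 44 vCPU)
60 vCPU → host 5 (remaining 4 vCPU)
24 vCPU → host 4 (remaining 20 vCPU)
36 vCPU → host 6 (remaining 28 vCPU)
23 vCPU → host 6 (remaining 5 vCPU)
33 vCPU → host 7 (remaining 31 vCPU)
9 vCPU → host 1 (remaining 2 vCPU)
15 vCPU → host 4 (remaining 5 vCPU)
12 vCPU → host 2 (remaining 0 vCPU)
33 vCPU → host 8 (remaining 31 vCPU)
60 vCPU → host 9 (remaining 4 vCPU)
13 vCPU → host 7 (remaining 18 vCPU)

9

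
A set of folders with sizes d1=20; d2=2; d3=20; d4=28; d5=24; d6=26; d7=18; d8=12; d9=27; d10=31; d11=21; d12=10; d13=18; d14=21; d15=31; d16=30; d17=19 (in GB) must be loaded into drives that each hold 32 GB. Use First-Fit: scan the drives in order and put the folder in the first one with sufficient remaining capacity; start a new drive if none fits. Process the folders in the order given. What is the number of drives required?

14

Put d1 (20 GB) in drive 1; 12 GB remain.
Put d2 (2 GB) in drive 1; 10 GB remain.
Put d3 (20 GB) in drive 2; 12 GB remain.
Put d4 (28 GB) in drive 3; 4 GB remain.
Put d5 (24 GB) in drive 4; 8 GB remain.
Put d6 (26 GB) in drive 5; 6 GB remain.
Put d7 (18 GB) in drive 6; 14 GB remain.
Put d8 (12 GB) in drive 2; 0 GB remain.
Put d9 (27 GB) in drive 7; 5 GB remain.
Put d10 (31 GB) in drive 8; 1 GB remain.
Put d11 (21 GB) in drive 9; 11 GB remain.
Put d12 (10 GB) in drive 1; 0 GB remain.
Put d13 (18 GB) in drive 10; 14 GB remain.
Put d14 (21 GB) in drive 11; 11 GB remain.
Put d15 (31 GB) in drive 12; 1 GB remain.
Put d16 (30 GB) in drive 13; 2 GB remain.
Put d17 (19 GB) in drive 14; 13 GB remain.
Final drives: [20,2,10] [20,12] [28] [24] [26] [18] [27] [31] [21] [18] [21] [31] [30] [19].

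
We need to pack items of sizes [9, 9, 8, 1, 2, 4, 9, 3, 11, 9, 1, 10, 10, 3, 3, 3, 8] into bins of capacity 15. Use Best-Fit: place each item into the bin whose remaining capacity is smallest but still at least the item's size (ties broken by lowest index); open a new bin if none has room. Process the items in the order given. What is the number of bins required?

9

bin 1: place 9, 6 left
bin 2: place 9, 6 left
bin 3: place 8, 7 left
bin 1: place 1, 5 left
bin 1: place 2, 3 left
bin 2: place 4, 2 left
bin 4: place 9, 6 left
bin 1: place 3, 0 left
bin 5: place 11, 4 left
bin 6: place 9, 6 left
bin 2: place 1, 1 left
bin 7: place 10, 5 left
bin 8: place 10, 5 left
bin 5: place 3, 1 left
bin 7: place 3, 2 left
bin 8: place 3, 2 left
bin 9: place 8, 7 left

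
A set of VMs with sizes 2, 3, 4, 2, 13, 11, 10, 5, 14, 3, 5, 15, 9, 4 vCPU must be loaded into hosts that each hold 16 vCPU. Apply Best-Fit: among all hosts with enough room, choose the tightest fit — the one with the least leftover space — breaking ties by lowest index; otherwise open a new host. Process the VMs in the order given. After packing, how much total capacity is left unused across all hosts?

12

2 vCPU → host 1 (remaining 14 vCPU)
3 vCPU → host 1 (remaining 11 vCPU)
4 vCPU → host 1 (remaining 7 vCPU)
2 vCPU → host 1 (remaining 5 vCPU)
13 vCPU → host 2 (remaining 3 vCPU)
11 vCPU → host 3 (remaining 5 vCPU)
10 vCPU → host 4 (remaining 6 vCPU)
5 vCPU → host 1 (remaining 0 vCPU)
14 vCPU → host 5 (remaining 2 vCPU)
3 vCPU → host 2 (remaining 0 vCPU)
5 vCPU → host 3 (remaining 0 vCPU)
15 vCPU → host 6 (remaining 1 vCPU)
9 vCPU → host 7 (remaining 7 vCPU)
4 vCPU → host 4 (remaining 2 vCPU)
7 hosts × 16 vCPU = 112 vCPU; used 100 vCPU; unused 12 vCPU.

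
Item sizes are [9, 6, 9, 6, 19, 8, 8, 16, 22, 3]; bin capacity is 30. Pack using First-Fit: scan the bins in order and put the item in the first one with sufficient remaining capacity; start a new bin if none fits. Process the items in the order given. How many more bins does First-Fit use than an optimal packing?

0

First-Fit: [9,6,9,6] [19,8,3] [8,16] [22] → 4 bins.
Total size 106; any packing needs at least ⌈106/30⌉ = 4 bins.
So 4 is already optimal.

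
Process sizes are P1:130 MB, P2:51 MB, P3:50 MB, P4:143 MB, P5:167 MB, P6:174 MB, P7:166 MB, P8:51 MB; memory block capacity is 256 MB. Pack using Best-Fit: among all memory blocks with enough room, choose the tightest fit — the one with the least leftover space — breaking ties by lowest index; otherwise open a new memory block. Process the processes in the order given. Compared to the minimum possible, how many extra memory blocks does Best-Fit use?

0

Best-Fit: [130,51,50] [143] [167] [174,51] [166] → 5 memory blocks.
5 processes exceed 128 MB (half the capacity), and no two of those can share a memory block, so at least 5 memory blocks are needed.
So 5 is already optimal.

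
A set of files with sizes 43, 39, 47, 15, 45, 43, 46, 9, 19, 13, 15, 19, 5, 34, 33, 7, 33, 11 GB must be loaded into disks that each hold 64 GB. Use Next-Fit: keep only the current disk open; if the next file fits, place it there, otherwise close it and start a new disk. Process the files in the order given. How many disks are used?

10 disks

disk 1: place 43 GB, 21 GB left
disk 2: place 39 GB, 25 GB left
disk 3: place 47 GB, 17 GB left
disk 3: place 15 GB, 2 GB left
disk 4: place 45 GB, 19 GB left
disk 5: place 43 GB, 21 GB left
disk 6: place 46 GB, 18 GB left
disk 6: place 9 GB, 9 GB left
disk 7: place 19 GB, 45 GB left
disk 7: place 13 GB, 32 GB left
disk 7: place 15 GB, 17 GB left
disk 8: place 19 GB, 45 GB left
disk 8: place 5 GB, 40 GB left
disk 8: place 34 GB, 6 GB left
disk 9: place 33 GB, 31 GB left
disk 9: place 7 GB, 24 GB left
disk 10: place 33 GB, 31 GB left
disk 10: place 11 GB, 20 GB left
Final disks: [43] [39] [47,15] [45] [43] [46,9] [19,13,15] [19,5,34] [33,7] [33,11].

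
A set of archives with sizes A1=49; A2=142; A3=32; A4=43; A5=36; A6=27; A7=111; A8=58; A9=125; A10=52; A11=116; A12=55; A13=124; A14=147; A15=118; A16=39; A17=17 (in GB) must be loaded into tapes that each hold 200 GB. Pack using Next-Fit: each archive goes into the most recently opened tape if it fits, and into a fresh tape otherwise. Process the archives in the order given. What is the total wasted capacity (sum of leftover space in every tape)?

Put A1 (49 GB) in tape 1; 151 GB remain.
Put A2 (142 GB) in tape 1; 9 GB remain.
Put A3 (32 GB) in tape 2; 168 GB remain.
Put A4 (43 GB) in tape 2; 125 GB remain.
Put A5 (36 GB) in tape 2; 89 GB remain.
Put A6 (27 GB) in tape 2; 62 GB remain.
Put A7 (111 GB) in tape 3; 89 GB remain.
Put A8 (58 GB) in tape 3; 31 GB remain.
Put A9 (125 GB) in tape 4; 75 GB remain.
Put A10 (52 GB) in tape 4; 23 GB remain.
Put A11 (116 GB) in tape 5; 84 GB remain.
Put A12 (55 GB) in tape 5; 29 GB remain.
Put A13 (124 GB) in tape 6; 76 GB remain.
Put A14 (147 GB) in tape 7; 53 GB remain.
Put A15 (118 GB) in tape 8; 82 GB remain.
Put A16 (39 GB) in tape 8; 43 GB remain.
Put A17 (17 GB) in tape 8; 26 GB remain.
8 tapes × 200 GB = 1600 GB; used 1291 GB; unused 309 GB.

309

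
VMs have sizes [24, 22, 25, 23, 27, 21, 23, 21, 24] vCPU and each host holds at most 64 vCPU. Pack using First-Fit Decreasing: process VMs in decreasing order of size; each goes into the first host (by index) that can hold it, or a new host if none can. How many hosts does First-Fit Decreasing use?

4

Sorted descending: 27, 25, 24, 24, 23, 23, 22, 21, 21.
host 1: place 27 vCPU, 37 vCPU left
host 1: place 25 vCPU, 12 vCPU left
host 2: place 24 vCPU, 40 vCPU left
host 2: place 24 vCPU, 16 vCPU left
host 3: place 23 vCPU, 41 vCPU left
host 3: place 23 vCPU, 18 vCPU left
host 4: place 22 vCPU, 42 vCPU left
host 4: place 21 vCPU, 21 vCPU left
host 4: place 21 vCPU, 0 vCPU left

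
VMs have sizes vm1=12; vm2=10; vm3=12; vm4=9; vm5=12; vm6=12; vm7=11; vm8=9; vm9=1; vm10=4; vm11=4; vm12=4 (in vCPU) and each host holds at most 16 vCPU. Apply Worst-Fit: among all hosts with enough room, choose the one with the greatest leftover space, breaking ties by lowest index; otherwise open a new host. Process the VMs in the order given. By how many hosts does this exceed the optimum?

Worst-Fit: [12] [10,4] [12] [9,1,4] [12] [12] [11] [9,4] → 8 hosts.
8 VMs exceed 8 vCPU (half the capacity), and no two of those can share a host, so at least 8 hosts are needed.
So 8 is already optimal.

0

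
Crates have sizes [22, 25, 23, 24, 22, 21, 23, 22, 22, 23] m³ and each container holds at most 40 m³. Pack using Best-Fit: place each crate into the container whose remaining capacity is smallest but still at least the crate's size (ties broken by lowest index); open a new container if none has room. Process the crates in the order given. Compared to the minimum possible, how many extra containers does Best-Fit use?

0

Best-Fit: [22] [25] [23] [24] [22] [21] [23] [22] [22] [23] → 10 containers.
10 crates exceed 20 m³ (half the capacity), and no two of those can share a container, so at least 10 containers are needed.
So 10 is already optimal.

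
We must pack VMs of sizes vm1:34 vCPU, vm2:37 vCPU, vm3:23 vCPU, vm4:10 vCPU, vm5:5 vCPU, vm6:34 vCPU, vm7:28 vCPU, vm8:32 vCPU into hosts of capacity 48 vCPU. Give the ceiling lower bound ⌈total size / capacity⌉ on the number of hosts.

5

Total size = 34 + 37 + 23 + 10 + 5 + 34 + 28 + 32 = 203 vCPU.
⌈203 / 48⌉ = 5.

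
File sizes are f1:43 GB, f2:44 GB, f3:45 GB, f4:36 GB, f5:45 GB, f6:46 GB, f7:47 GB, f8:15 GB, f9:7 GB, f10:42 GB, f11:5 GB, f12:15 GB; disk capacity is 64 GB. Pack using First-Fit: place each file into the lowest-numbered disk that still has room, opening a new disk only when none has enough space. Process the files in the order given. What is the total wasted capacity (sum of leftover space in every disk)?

Put f1 (43 GB) in disk 1; 21 GB remain.
Put f2 (44 GB) in disk 2; 20 GB remain.
Put f3 (45 GB) in disk 3; 19 GB remain.
Put f4 (36 GB) in disk 4; 28 GB remain.
Put f5 (45 GB) in disk 5; 19 GB remain.
Put f6 (46 GB) in disk 6; 18 GB remain.
Put f7 (47 GB) in disk 7; 17 GB remain.
Put f8 (15 GB) in disk 1; 6 GB remain.
Put f9 (7 GB) in disk 2; 13 GB remain.
Put f10 (42 GB) in disk 8; 22 GB remain.
Put f11 (5 GB) in disk 1; 1 GB remain.
Put f12 (15 GB) in disk 3; 4 GB remain.
8 disks × 64 GB = 512 GB; used 390 GB; unused 122 GB.

122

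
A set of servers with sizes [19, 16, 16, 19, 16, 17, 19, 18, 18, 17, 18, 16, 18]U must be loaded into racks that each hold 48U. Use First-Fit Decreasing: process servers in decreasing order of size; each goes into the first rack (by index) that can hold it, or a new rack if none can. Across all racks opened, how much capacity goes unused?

Sorted descending: 19, 19, 19, 18, 18, 18, 18, 17, 17, 16, 16, 16, 16.
Put 19U in rack 1; 29U remain.
Put 19U in rack 1; 10U remain.
Put 19U in rack 2; 29U remain.
Put 18U in rack 2; 11U remain.
Put 18U in rack 3; 30U remain.
Put 18U in rack 3; 12U remain.
Put 18U in rack 4; 30U remain.
Put 17U in rack 4; 13U remain.
Put 17U in rack 5; 31U remain.
Put 16U in rack 5; 15U remain.
Put 16U in rack 6; 32U remain.
Put 16U in rack 6; 16U remain.
Put 16U in rack 6; 0U remain.
6 racks × 48U = 288U; used 227U; unused 61U.

61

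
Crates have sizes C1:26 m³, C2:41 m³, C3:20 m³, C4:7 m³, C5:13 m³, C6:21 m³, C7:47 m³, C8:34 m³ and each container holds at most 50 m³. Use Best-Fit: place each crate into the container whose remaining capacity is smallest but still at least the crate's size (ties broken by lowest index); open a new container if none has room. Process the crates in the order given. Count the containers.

5 containers

Put C1 (26 m³) in container 1; 24 m³ remain.
Put C2 (41 m³) in container 2; 9 m³ remain.
Put C3 (20 m³) in container 1; 4 m³ remain.
Put C4 (7 m³) in container 2; 2 m³ remain.
Put C5 (13 m³) in container 3; 37 m³ remain.
Put C6 (21 m³) in container 3; 16 m³ remain.
Put C7 (47 m³) in container 4; 3 m³ remain.
Put C8 (34 m³) in container 5; 16 m³ remain.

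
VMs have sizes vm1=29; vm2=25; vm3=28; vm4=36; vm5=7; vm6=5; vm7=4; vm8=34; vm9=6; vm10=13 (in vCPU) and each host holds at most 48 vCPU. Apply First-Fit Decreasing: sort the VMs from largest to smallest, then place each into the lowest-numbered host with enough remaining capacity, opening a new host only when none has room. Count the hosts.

Sorted descending: 36, 34, 29, 28, 25, 13, 7, 6, 5, 4.
36 vCPU → host 1 (remaining 12 vCPU)
34 vCPU → host 2 (remaining 14 vCPU)
29 vCPU → host 3 (remaining 19 vCPU)
28 vCPU → host 4 (remaining 20 vCPU)
25 vCPU → host 5 (remaining 23 vCPU)
13 vCPU → host 2 (remaining 1 vCPU)
7 vCPU → host 1 (remaining 5 vCPU)
6 vCPU → host 3 (remaining 13 vCPU)
5 vCPU → host 1 (remaining 0 vCPU)
4 vCPU → host 3 (remaining 9 vCPU)
Final hosts: [36,7,5] [34,13] [29,6,4] [28] [25].

5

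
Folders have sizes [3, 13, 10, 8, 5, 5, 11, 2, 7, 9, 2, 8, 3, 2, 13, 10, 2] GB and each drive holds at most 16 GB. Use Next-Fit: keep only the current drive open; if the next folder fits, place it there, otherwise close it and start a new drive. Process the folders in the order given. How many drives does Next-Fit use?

Put 3 GB in drive 1; 13 GB remain.
Put 13 GB in drive 1; 0 GB remain.
Put 10 GB in drive 2; 6 GB remain.
Put 8 GB in drive 3; 8 GB remain.
Put 5 GB in drive 3; 3 GB remain.
Put 5 GB in drive 4; 11 GB remain.
Put 11 GB in drive 4; 0 GB remain.
Put 2 GB in drive 5; 14 GB remain.
Put 7 GB in drive 5; 7 GB remain.
Put 9 GB in drive 6; 7 GB remain.
Put 2 GB in drive 6; 5 GB remain.
Put 8 GB in drive 7; 8 GB remain.
Put 3 GB in drive 7; 5 GB remain.
Put 2 GB in drive 7; 3 GB remain.
Put 13 GB in drive 8; 3 GB remain.
Put 10 GB in drive 9; 6 GB remain.
Put 2 GB in drive 9; 4 GB remain.

9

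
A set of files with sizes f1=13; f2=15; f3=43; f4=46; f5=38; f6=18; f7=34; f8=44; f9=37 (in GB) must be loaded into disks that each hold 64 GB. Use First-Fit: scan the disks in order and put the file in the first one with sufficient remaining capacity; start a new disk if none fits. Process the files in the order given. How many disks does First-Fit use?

7

Put f1 (13 GB) in disk 1; 51 GB remain.
Put f2 (15 GB) in disk 1; 36 GB remain.
Put f3 (43 GB) in disk 2; 21 GB remain.
Put f4 (46 GB) in disk 3; 18 GB remain.
Put f5 (38 GB) in disk 4; 26 GB remain.
Put f6 (18 GB) in disk 1; 18 GB remain.
Put f7 (34 GB) in disk 5; 30 GB remain.
Put f8 (44 GB) in disk 6; 20 GB remain.
Put f9 (37 GB) in disk 7; 27 GB remain.
Final disks: [13,15,18] [43] [46] [38] [34] [44] [37].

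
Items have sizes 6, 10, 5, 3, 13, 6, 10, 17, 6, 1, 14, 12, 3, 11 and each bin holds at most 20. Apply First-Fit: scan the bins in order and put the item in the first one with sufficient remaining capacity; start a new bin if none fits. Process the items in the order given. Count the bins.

7

Put 6 in bin 1; 14 remain.
Put 10 in bin 1; 4 remain.
Put 5 in bin 2; 15 remain.
Put 3 in bin 1; 1 remain.
Put 13 in bin 2; 2 remain.
Put 6 in bin 3; 14 remain.
Put 10 in bin 3; 4 remain.
Put 17 in bin 4; 3 remain.
Put 6 in bin 5; 14 remain.
Put 1 in bin 1; 0 remain.
Put 14 in bin 5; 0 remain.
Put 12 in bin 6; 8 remain.
Put 3 in bin 3; 1 remain.
Put 11 in bin 7; 9 remain.
Final bins: [6,10,3,1] [5,13] [6,10,3] [17] [6,14] [12] [11].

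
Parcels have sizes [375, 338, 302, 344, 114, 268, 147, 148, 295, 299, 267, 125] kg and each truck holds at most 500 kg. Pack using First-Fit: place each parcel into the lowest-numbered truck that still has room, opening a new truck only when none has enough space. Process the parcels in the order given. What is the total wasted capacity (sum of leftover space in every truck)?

truck 1: place 375 kg, 125 kg left
truck 2: place 338 kg, 162 kg left
truck 3: place 302 kg, 198 kg left
truck 4: place 344 kg, 156 kg left
truck 1: place 114 kg, 11 kg left
truck 5: place 268 kg, 232 kg left
truck 2: place 147 kg, 15 kg left
truck 3: place 148 kg, 50 kg left
truck 6: place 295 kg, 205 kg left
truck 7: place 299 kg, 201 kg left
truck 8: place 267 kg, 233 kg left
truck 4: place 125 kg, 31 kg left
8 trucks × 500 kg = 4000 kg; used 3022 kg; unused 978 kg.

978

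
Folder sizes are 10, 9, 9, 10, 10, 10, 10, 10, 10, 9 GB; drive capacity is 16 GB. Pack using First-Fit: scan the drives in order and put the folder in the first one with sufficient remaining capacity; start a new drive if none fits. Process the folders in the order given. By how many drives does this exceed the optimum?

0

First-Fit: [10] [9] [9] [10] [10] [10] [10] [10] [10] [9] → 10 drives.
10 folders exceed 8 GB (half the capacity), and no two of those can share a drive, so at least 10 drives are needed.
So 10 is already optimal.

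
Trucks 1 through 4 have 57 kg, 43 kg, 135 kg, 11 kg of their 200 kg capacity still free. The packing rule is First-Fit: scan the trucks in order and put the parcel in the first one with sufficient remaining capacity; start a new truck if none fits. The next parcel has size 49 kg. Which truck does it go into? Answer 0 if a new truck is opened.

Trucks with room: truck 1 (57 kg), truck 3 (135 kg).
The first with room is truck 1.

1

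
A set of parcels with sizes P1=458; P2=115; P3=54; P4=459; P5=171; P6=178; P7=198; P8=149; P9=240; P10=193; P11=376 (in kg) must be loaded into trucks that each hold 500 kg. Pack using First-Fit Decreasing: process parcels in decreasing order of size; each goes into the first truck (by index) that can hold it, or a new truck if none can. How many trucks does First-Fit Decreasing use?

Sorted descending: 459, 458, 376, 240, 198, 193, 178, 171, 149, 115, 54.
Put 459 kg in truck 1; 41 kg remain.
Put 458 kg in truck 2; 42 kg remain.
Put 376 kg in truck 3; 124 kg remain.
Put 240 kg in truck 4; 260 kg remain.
Put 198 kg in truck 4; 62 kg remain.
Put 193 kg in truck 5; 307 kg remain.
Put 178 kg in truck 5; 129 kg remain.
Put 171 kg in truck 6; 329 kg remain.
Put 149 kg in truck 6; 180 kg remain.
Put 115 kg in truck 3; 9 kg remain.
Put 54 kg in truck 4; 8 kg remain.

6 trucks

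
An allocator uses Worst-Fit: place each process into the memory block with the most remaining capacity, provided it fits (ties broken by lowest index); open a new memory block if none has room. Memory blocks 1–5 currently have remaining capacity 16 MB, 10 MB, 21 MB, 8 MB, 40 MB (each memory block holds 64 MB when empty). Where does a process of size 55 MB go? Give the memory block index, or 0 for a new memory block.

No memory block has ≥ 55 MB free, so a new memory block is opened.

0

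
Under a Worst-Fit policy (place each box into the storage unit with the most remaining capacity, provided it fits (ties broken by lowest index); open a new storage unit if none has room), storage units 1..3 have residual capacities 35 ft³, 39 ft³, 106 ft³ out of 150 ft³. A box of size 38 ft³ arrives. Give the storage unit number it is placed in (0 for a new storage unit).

3

Storage units with room: storage unit 2 (39 ft³), storage unit 3 (106 ft³).
Most room is storage unit 3 with 106 ft³ free.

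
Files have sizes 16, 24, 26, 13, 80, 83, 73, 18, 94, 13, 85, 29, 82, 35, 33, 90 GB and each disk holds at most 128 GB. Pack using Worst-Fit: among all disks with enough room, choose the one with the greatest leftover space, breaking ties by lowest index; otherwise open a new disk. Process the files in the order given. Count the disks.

disk 1: place 16 GB, 112 GB left
disk 1: place 24 GB, 88 GB left
disk 1: place 26 GB, 62 GB left
disk 1: place 13 GB, 49 GB left
disk 2: place 80 GB, 48 GB left
disk 3: place 83 GB, 45 GB left
disk 4: place 73 GB, 55 GB left
disk 4: place 18 GB, 37 GB left
disk 5: place 94 GB, 34 GB left
disk 1: place 13 GB, 36 GB left
disk 6: place 85 GB, 43 GB left
disk 2: place 29 GB, 19 GB left
disk 7: place 82 GB, 46 GB left
disk 7: place 35 GB, 11 GB left
disk 3: place 33 GB, 12 GB left
disk 8: place 90 GB, 38 GB left

8 disks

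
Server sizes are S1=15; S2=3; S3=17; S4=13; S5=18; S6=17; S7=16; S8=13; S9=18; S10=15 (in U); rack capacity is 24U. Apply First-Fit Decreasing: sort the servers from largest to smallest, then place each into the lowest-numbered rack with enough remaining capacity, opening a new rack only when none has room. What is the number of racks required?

Sorted descending: 18, 18, 17, 17, 16, 15, 15, 13, 13, 3.
18U → rack 1 (remaining 6U)
18U → rack 2 (remaining 6U)
17U → rack 3 (remaining 7U)
17U → rack 4 (remaining 7U)
16U → rack 5 (remaining 8U)
15U → rack 6 (remaining 9U)
15U → rack 7 (remaining 9U)
13U → rack 8 (remaining 11U)
13U → rack 9 (remaining 11U)
3U → rack 1 (remaining 3U)

9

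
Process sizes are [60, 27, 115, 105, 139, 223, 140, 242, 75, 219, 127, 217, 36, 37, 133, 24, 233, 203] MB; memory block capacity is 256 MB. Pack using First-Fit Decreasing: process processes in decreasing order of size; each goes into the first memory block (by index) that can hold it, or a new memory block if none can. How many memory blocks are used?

10

Sorted descending: 242, 233, 223, 219, 217, 203, 140, 139, 133, 127, 115, 105, 75, 60, 37, 36, 27, 24.
memory block 1: place 242 MB, 14 MB left
memory block 2: place 233 MB, 23 MB left
memory block 3: place 223 MB, 33 MB left
memory block 4: place 219 MB, 37 MB left
memory block 5: place 217 MB, 39 MB left
memory block 6: place 203 MB, 53 MB left
memory block 7: place 140 MB, 116 MB left
memory block 8: place 139 MB, 117 MB left
memory block 9: place 133 MB, 123 MB left
memory block 10: place 127 MB, 129 MB left
memory block 7: place 115 MB, 1 MB left
memory block 8: place 105 MB, 12 MB left
memory block 9: place 75 MB, 48 MB left
memory block 10: place 60 MB, 69 MB left
memory block 4: place 37 MB, 0 MB left
memory block 5: place 36 MB, 3 MB left
memory block 3: place 27 MB, 6 MB left
memory block 6: place 24 MB, 29 MB left
Final memory blocks: [242] [233] [223,27] [219,37] [217,36] [203,24] [140,115] [139,105] [133,75] [127,60].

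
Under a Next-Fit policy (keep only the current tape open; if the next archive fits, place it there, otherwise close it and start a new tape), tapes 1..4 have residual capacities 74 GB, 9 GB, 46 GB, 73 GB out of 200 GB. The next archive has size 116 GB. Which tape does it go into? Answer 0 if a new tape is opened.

Next-Fit only looks at tape 4, which has 73 GB free.
116 GB does not fit, so a new tape is opened.

0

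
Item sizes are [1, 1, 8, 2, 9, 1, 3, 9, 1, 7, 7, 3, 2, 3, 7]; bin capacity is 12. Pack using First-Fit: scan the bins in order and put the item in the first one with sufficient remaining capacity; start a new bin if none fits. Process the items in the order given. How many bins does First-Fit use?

bin 1: place 1, 11 left
bin 1: place 1, 10 left
bin 1: place 8, 2 left
bin 1: place 2, 0 left
bin 2: place 9, 3 left
bin 2: place 1, 2 left
bin 3: place 3, 9 left
bin 3: place 9, 0 left
bin 2: place 1, 1 left
bin 4: place 7, 5 left
bin 5: place 7, 5 left
bin 4: place 3, 2 left
bin 4: place 2, 0 left
bin 5: place 3, 2 left
bin 6: place 7, 5 left
Final bins: [1,1,8,2] [9,1,1] [3,9] [7,3,2] [7,3] [7].

6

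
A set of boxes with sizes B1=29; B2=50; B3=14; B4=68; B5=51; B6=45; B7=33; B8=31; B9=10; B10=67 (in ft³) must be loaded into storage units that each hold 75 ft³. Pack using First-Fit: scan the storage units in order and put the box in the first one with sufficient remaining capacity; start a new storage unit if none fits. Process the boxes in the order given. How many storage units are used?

7

B1 (29 ft³) → storage unit 1 (remaining 46 ft³)
B2 (50 ft³) → storage unit 2 (remaining 25 ft³)
B3 (14 ft³) → storage unit 1 (remaining 32 ft³)
B4 (68 ft³) → storage unit 3 (remaining 7 ft³)
B5 (51 ft³) → storage unit 4 (remaining 24 ft³)
B6 (45 ft³) → storage unit 5 (remaining 30 ft³)
B7 (33 ft³) → storage unit 6 (remaining 42 ft³)
B8 (31 ft³) → storage unit 1 (remaining 1 ft³)
B9 (10 ft³) → storage unit 2 (remaining 15 ft³)
B10 (67 ft³) → storage unit 7 (remaining 8 ft³)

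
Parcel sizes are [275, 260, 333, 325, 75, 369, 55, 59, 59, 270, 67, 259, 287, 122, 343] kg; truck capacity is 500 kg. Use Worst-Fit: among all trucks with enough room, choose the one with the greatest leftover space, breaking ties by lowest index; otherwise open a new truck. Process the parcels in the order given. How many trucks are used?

275 kg → truck 1 (remaining 225 kg)
260 kg → truck 2 (remaining 240 kg)
333 kg → truck 3 (remaining 167 kg)
325 kg → truck 4 (remaining 175 kg)
75 kg → truck 2 (remaining 165 kg)
369 kg → truck 5 (remaining 131 kg)
55 kg → truck 1 (remaining 170 kg)
59 kg → truck 4 (remaining 116 kg)
59 kg → truck 1 (remaining 111 kg)
270 kg → truck 6 (remaining 230 kg)
67 kg → truck 6 (remaining 163 kg)
259 kg → truck 7 (remaining 241 kg)
287 kg → truck 8 (remaining 213 kg)
122 kg → truck 7 (remaining 119 kg)
343 kg → truck 9 (remaining 157 kg)
Final trucks: [275,55,59] [260,75] [333] [325,59] [369] [270,67] [259,122] [287] [343].

9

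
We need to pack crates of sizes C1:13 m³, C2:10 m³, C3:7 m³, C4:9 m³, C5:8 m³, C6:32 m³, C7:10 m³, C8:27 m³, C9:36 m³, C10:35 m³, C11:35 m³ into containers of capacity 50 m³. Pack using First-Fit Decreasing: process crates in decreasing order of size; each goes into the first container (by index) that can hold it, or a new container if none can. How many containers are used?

Sorted descending: 36, 35, 35, 32, 27, 13, 10, 10, 9, 8, 7.
Put 36 m³ in container 1; 14 m³ remain.
Put 35 m³ in container 2; 15 m³ remain.
Put 35 m³ in container 3; 15 m³ remain.
Put 32 m³ in container 4; 18 m³ remain.
Put 27 m³ in container 5; 23 m³ remain.
Put 13 m³ in container 1; 1 m³ remain.
Put 10 m³ in container 2; 5 m³ remain.
Put 10 m³ in container 3; 5 m³ remain.
Put 9 m³ in container 4; 9 m³ remain.
Put 8 m³ in container 4; 1 m³ remain.
Put 7 m³ in container 5; 16 m³ remain.

5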